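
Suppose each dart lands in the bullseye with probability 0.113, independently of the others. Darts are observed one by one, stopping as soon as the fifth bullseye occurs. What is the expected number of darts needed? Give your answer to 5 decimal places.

Y = total darts until the fifth success; negative binomial with r=5, p=0.113.
E[Y] = r / p = 5 / 0.113 = 44.2477876

44.24779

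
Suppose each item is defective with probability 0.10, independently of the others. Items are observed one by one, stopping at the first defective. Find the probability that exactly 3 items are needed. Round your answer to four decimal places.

Geometric (trials to first success), p = 0.10.
P(Y = 3) = (1−p)^2 · p = 0.81 · 0.10 = 0.081000

0.0810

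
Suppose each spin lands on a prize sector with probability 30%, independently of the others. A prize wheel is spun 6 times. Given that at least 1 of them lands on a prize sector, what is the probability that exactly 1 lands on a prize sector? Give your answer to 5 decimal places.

0.34286

X ~ Binomial(6, 0.30). Want P(X=1 | X≥1) = P(X=1) / P(X≥1).
P(X=1) = C(6,1)·0.30^1·0.70^5 = 0.3025260
P(X≥1) = 1 − 0.1176490 = 0.8823510
Ratio = 0.3025260 / 0.8823510 = 0.3428636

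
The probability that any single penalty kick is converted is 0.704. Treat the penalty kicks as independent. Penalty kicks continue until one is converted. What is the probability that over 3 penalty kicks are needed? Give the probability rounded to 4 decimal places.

0.0259

Y = number of penalty kicks to the first success; geometric, p = 0.704.
P(Y > 3) = P(first 3 all fail) = (1−p)^3 = 0.025934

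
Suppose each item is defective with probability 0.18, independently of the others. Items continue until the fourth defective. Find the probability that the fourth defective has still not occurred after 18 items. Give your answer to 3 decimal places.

Needing more than 18 items ⇔ fewer than 4 successes in the first 18. With X ~ Binomial(18, 0.18), P(Y > 18) = P(X ≤ 3).
  k=0: C(18,0)·0.18^0·0.82^18 = 0.02810
  k=1: C(18,1)·0.18^1·0.82^17 = 0.11101
  k=2: C(18,2)·0.18^2·0.82^16 = 0.20714
  k=3: C(18,3)·0.18^3·0.82^15 = 0.24250
P(X ≤ 3) = 0.58875

0.589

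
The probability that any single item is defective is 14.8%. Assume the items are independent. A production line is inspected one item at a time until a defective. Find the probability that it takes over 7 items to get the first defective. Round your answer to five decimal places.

Y = number of items to the first success; geometric, p = 0.148.
P(Y > 7) = P(first 7 all fail) = (1−p)^7 = 0.3258946

0.32589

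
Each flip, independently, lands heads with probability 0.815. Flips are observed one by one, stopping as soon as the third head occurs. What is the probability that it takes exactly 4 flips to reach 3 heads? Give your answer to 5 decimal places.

Y = trial on which the third success occurs; negative binomial, r=3, p=0.815.
P(Y=4) = C(3,2) · p^3 · (1−p)^1
= 3 · 0.54134 · 0.185 = 0.3004456

0.30045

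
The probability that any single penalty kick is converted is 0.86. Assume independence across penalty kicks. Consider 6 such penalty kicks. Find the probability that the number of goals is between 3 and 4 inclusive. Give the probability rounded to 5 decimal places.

X ~ Binomial(6, 0.86); P(3 ≤ X ≤ 4) = Σ C(6,k) p^k (1−p)^(6−k) over k:
  k=3: C(6,3)·0.86^3·0.14^3 = 0.0349068
  k=4: C(6,4)·0.86^4·0.14^2 = 0.1608204
Total = 0.1957272

0.19573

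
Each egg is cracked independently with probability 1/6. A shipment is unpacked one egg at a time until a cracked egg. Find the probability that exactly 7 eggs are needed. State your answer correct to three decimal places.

Geometric (trials to first success), p = 0.166667.
P(Y = 7) = (1−p)^6 · p = 0.3349 · 0.166667 = 0.05582

0.056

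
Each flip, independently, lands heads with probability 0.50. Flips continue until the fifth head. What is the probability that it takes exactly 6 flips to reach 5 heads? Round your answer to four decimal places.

0.0781

Y = trial on which the fifth success occurs; negative binomial, r=5, p=0.50.
P(Y=6) = C(5,4) · p^5 · (1−p)^1
= 5 · 0.03125 · 0.5 = 0.078125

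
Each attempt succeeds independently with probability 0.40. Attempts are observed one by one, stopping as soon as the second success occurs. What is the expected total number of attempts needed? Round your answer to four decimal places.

Y = total attempts until the second success; negative binomial with r=2, p=0.40.
E[Y] = r / p = 2 / 0.40 = 5.000000

5.0000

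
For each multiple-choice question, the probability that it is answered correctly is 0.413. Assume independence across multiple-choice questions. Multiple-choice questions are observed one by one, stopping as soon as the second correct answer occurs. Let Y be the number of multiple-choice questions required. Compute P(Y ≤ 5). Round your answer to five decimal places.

0.68513

Finishing within 5 multiple-choice questions ⇔ at least 2 successes in the first 5. With X ~ Binomial(5, 0.413), P(Y ≤ 5) = 1 − P(X ≤ 1).
  k=0: C(5,0)·0.413^0·0.587^5 = 0.0696932
  k=1: C(5,1)·0.413^1·0.587^4 = 0.2451729
1 − 0.3148661 = 0.6851339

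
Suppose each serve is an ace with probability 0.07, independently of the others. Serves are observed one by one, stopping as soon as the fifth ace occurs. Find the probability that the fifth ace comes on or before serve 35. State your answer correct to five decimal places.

0.09484

Finishing within 35 serves ⇔ at least 5 successes in the first 35. With X ~ Binomial(35, 0.07), P(Y ≤ 35) = 1 − P(X ≤ 4).
  k=0: C(35,0)·0.07^0·0.93^35 = 0.0788684
  k=1: C(35,1)·0.07^1·0.93^34 = 0.2077717
  k=2: C(35,2)·0.07^2·0.93^33 = 0.2658584
  k=3: C(35,3)·0.07^3·0.93^32 = 0.2201193
  k=4: C(35,4)·0.07^4·0.93^31 = 0.1325450
1 − 0.9051627 = 0.0948373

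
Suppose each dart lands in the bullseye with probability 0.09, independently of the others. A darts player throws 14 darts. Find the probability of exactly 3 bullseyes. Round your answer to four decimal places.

X ~ Binomial(n=14, p=0.09).
P(X=3) = C(14,3) · p^3 · (1−p)^11
= 364 · 0.000729 · 0.35437 = 0.094034

0.0940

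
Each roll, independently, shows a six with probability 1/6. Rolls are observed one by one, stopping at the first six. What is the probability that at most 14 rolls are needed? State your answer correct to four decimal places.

Y = number of rolls to the first success; geometric, p = 0.166667.
P(Y ≤ 14) = 1 − (1−p)^14 = 1 − 0.077887 = 0.922113

0.9221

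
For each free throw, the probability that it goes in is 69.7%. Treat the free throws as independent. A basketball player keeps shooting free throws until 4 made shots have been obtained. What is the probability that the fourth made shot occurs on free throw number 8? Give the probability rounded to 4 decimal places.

0.0696

Y = trial on which the fourth success occurs; negative binomial, r=4, p=0.697.
P(Y=8) = C(7,3) · p^4 · (1−p)^4
= 35 · 0.23601 · 0.0084289 = 0.069626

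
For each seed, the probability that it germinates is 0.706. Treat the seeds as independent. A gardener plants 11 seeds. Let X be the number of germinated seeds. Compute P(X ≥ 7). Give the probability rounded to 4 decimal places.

0.8027

X ~ Binomial(11, 0.706); P(X ≥ 7) = Σ C(11,k) p^k (1−p)^(11−k) over k:
  k=7: C(11,7)·0.706^7·0.294^4 = 0.215544
  k=8: C(11,8)·0.706^8·0.294^3 = 0.258800
  k=9: C(11,9)·0.706^9·0.294^2 = 0.207157
  k=10: C(11,10)·0.706^10·0.294^1 = 0.099492
  k=11: C(11,11)·0.706^11·0.294^0 = 0.021720
Total = 0.802712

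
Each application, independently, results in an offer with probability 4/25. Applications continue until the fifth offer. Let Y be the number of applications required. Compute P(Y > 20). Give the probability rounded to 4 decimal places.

0.7941

Needing more than 20 applications ⇔ fewer than 5 successes in the first 20. With X ~ Binomial(20, 0.16), P(Y > 20) = P(X ≤ 4).
  k=0: C(20,0)·0.16^0·0.84^20 = 0.030590
  k=1: C(20,1)·0.16^1·0.84^19 = 0.116535
  k=2: C(20,2)·0.16^2·0.84^18 = 0.210873
  k=3: C(20,3)·0.16^3·0.84^17 = 0.240998
  k=4: C(20,4)·0.16^4·0.84^16 = 0.195093
P(X ≤ 4) = 0.794089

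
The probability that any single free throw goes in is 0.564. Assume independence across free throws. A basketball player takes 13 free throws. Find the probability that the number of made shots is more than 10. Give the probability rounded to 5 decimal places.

0.03369

X ~ Binomial(13, 0.564); P(X ≥ 11) = Σ C(13,k) p^k (1−p)^(13−k) over k:
  k=11: C(13,11)·0.564^11·0.436^2 = 0.0272356
  k=12: C(13,12)·0.564^12·0.436^1 = 0.0058719
  k=13: C(13,13)·0.564^13·0.436^0 = 0.0005843
Total = 0.0336918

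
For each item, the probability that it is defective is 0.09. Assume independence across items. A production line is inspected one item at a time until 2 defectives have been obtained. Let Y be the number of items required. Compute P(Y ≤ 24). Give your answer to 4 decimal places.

Finishing within 24 items ⇔ at least 2 successes in the first 24. With X ~ Binomial(24, 0.09), P(Y ≤ 24) = 1 − P(X ≤ 1).
  k=0: C(24,0)·0.09^0·0.91^24 = 0.103990
  k=1: C(24,1)·0.09^1·0.91^23 = 0.246834
1 − 0.350825 = 0.649175

0.6492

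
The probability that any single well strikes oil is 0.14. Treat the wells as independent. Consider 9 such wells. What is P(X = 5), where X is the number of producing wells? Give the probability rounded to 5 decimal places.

X ~ Binomial(n=9, p=0.14).
P(X=5) = C(9,5) · p^5 · (1−p)^4
= 126 · 5.3782e-05 · 0.54701 = 0.0037068

0.00371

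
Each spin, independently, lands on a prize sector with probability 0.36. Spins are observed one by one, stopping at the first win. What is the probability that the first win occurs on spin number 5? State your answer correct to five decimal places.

Geometric (trials to first success), p = 0.36.
P(Y = 5) = (1−p)^4 · p = 0.16777 · 0.36 = 0.0603980

0.06040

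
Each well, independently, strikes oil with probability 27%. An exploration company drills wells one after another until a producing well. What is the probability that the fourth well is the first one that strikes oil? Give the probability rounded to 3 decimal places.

Geometric (trials to first success), p = 0.27.
P(Y = 4) = (1−p)^3 · p = 0.38902 · 0.27 = 0.10503

0.105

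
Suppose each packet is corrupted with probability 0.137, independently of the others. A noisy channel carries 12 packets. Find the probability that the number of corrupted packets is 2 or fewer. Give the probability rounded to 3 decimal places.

0.780

X ~ Binomial(12, 0.137); P(X ≤ 2) = Σ C(12,k) p^k (1−p)^(12−k) over k:
  k=0: C(12,0)·0.137^0·0.863^12 = 0.17066
  k=1: C(12,1)·0.137^1·0.863^11 = 0.32510
  k=2: C(12,2)·0.137^2·0.863^10 = 0.28385
Total = 0.77961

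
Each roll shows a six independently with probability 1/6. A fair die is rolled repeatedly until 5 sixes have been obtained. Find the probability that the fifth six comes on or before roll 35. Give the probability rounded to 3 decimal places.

Finishing within 35 rolls ⇔ at least 5 successes in the first 35. With X ~ Binomial(35, 0.166667), P(Y ≤ 35) = 1 − P(X ≤ 4).
  k=0: C(35,0)·0.166667^0·0.833333^35 = 0.00169
  k=1: C(35,1)·0.166667^1·0.833333^34 = 0.01185
  k=2: C(35,2)·0.166667^2·0.833333^33 = 0.04029
  k=3: C(35,3)·0.166667^3·0.833333^32 = 0.08865
  k=4: C(35,4)·0.166667^4·0.833333^31 = 0.14183
1 − 0.28432 = 0.71568

0.716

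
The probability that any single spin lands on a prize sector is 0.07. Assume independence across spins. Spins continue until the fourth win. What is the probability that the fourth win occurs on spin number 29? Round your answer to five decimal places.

0.01282

Y = trial on which the fourth success occurs; negative binomial, r=4, p=0.07.
P(Y=29) = C(28,3) · p^4 · (1−p)^25
= 3276 · 2.401e-05 · 0.16296 = 0.0128177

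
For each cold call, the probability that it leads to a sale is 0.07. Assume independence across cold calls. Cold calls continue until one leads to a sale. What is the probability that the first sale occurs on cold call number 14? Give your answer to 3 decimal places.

0.027

Geometric (trials to first success), p = 0.07.
P(Y = 14) = (1−p)^13 · p = 0.38929 · 0.07 = 0.02725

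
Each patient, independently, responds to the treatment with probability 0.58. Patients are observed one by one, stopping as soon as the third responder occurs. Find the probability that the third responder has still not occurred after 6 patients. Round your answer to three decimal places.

0.208

Needing more than 6 patients ⇔ fewer than 3 successes in the first 6. With X ~ Binomial(6, 0.58), P(Y > 6) = P(X ≤ 2).
  k=0: C(6,0)·0.58^0·0.42^6 = 0.00549
  k=1: C(6,1)·0.58^1·0.42^5 = 0.04548
  k=2: C(6,2)·0.58^2·0.42^4 = 0.15702
P(X ≤ 2) = 0.20799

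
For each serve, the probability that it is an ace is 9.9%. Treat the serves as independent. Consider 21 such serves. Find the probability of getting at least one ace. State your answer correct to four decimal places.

0.8880

P(at least one) = 1 − P(none) = 1 − (1 − 0.099)^21
= 1 − 0.112001 = 0.887999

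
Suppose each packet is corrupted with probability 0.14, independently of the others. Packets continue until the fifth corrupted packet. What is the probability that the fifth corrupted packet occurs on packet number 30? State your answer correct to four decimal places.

0.0294

Y = trial on which the fifth success occurs; negative binomial, r=5, p=0.14.
P(Y=30) = C(29,4) · p^5 · (1−p)^25
= 23751 · 5.3782e-05 · 0.023039 = 0.029430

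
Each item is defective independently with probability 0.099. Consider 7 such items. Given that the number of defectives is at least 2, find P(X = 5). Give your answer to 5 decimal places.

0.00110

X ~ Binomial(7, 0.099). Want P(X=5 | X≥2) = P(X=5) / P(X≥2).
P(X=5) = C(7,5)·0.099^5·0.901^2 = 0.0001621
P(X≥2) = 1 − 0.4820294 − 0.3707507 = 0.1472199
Ratio = 0.0001621 / 0.1472199 = 0.0011012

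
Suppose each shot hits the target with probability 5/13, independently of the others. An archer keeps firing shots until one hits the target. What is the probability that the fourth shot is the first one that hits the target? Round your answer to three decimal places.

0.090

Geometric (trials to first success), p = 0.384615.
P(Y = 4) = (1−p)^3 · p = 0.23305 · 0.384615 = 0.08963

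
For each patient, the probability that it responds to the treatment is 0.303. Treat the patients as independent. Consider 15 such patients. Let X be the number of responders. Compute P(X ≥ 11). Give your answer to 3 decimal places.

X ~ Binomial(15, 0.303); P(X ≥ 11) = Σ C(15,k) p^k (1−p)^(15−k) over k:
  k=11: C(15,11)·0.303^11·0.697^4 = 0.00064
  k=12: C(15,12)·0.303^12·0.697^3 = 0.00009
  k=13: C(15,13)·0.303^13·0.697^2 = 0.00001
  k=14: C(15,14)·0.303^14·0.697^1 = 0.00000
  k=15: C(15,15)·0.303^15·0.697^0 = 0.00000
Total = 0.00074

0.001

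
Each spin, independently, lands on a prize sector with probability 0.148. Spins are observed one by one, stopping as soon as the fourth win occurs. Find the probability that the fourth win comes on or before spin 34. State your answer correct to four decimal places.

Finishing within 34 spins ⇔ at least 4 successes in the first 34. With X ~ Binomial(34, 0.148), P(Y ≤ 34) = 1 − P(X ≤ 3).
  k=0: C(34,0)·0.148^0·0.852^34 = 0.004315
  k=1: C(34,1)·0.148^1·0.852^33 = 0.025483
  k=2: C(34,2)·0.148^2·0.852^32 = 0.073039
  k=3: C(34,3)·0.148^3·0.852^31 = 0.135333
1 − 0.238169 = 0.761831

0.7618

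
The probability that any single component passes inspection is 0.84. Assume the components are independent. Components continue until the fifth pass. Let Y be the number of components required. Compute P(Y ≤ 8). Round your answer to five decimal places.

0.97333

Finishing within 8 components ⇔ at least 5 successes in the first 8. With X ~ Binomial(8, 0.84), P(Y ≤ 8) = 1 − P(X ≤ 4).
  k=0: C(8,0)·0.84^0·0.16^8 = 0.0000004
  k=1: C(8,1)·0.84^1·0.16^7 = 0.0000180
  k=2: C(8,2)·0.84^2·0.16^6 = 0.0003315
  k=3: C(8,3)·0.84^3·0.16^5 = 0.0034804
  k=4: C(8,4)·0.84^4·0.16^4 = 0.0228399
1 − 0.0266703 = 0.9733297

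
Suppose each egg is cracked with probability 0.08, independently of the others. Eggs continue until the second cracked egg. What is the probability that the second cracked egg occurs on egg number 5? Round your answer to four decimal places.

0.0199

Y = trial on which the second success occurs; negative binomial, r=2, p=0.08.
P(Y=5) = C(4,1) · p^2 · (1−p)^3
= 4 · 0.0064 · 0.77869 = 0.019934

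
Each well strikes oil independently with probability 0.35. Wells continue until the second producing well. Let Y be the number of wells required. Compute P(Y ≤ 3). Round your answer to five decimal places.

Finishing within 3 wells ⇔ at least 2 successes in the first 3. With X ~ Binomial(3, 0.35), P(Y ≤ 3) = 1 − P(X ≤ 1).
  k=0: C(3,0)·0.35^0·0.65^3 = 0.2746250
  k=1: C(3,1)·0.35^1·0.65^2 = 0.4436250
1 − 0.7182500 = 0.2817500

0.28175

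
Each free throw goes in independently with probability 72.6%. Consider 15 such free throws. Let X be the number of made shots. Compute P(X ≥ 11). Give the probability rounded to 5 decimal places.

0.60525

X ~ Binomial(15, 0.726); P(X ≥ 11) = Σ C(15,k) p^k (1−p)^(15−k) over k:
  k=11: C(15,11)·0.726^11·0.274^4 = 0.2272154
  k=12: C(15,12)·0.726^12·0.274^3 = 0.2006793
  k=13: C(15,13)·0.726^13·0.274^2 = 0.1227062
  k=14: C(15,14)·0.726^14·0.274^1 = 0.0464467
  k=15: C(15,15)·0.726^15·0.274^0 = 0.0082044
Total = 0.6052520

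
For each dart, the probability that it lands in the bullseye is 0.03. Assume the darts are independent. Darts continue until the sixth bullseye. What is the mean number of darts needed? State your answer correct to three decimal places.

200.000

Y = total darts until the sixth success; negative binomial with r=6, p=0.03.
E[Y] = r / p = 6 / 0.03 = 200.00000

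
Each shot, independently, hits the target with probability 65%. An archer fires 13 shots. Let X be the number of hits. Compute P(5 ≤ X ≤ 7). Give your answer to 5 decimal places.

X ~ Binomial(13, 0.65); P(5 ≤ X ≤ 7) = Σ C(13,k) p^k (1−p)^(13−k) over k:
  k=5: C(13,5)·0.65^5·0.35^8 = 0.0336271
  k=6: C(13,6)·0.65^6·0.35^7 = 0.0832672
  k=7: C(13,7)·0.65^7·0.35^6 = 0.1546390
Total = 0.2715333

0.27153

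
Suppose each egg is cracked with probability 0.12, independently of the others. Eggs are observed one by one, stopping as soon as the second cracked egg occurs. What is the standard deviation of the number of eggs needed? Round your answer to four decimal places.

11.0554

Y = total eggs until the second success; negative binomial with r=2, p=0.12.
SD(Y) = √[r(1−p)/p²] = √(122.222222) = 11.055416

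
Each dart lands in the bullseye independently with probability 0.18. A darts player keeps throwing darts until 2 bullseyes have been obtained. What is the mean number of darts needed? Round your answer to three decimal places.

Y = total darts until the second success; negative binomial with r=2, p=0.18.
E[Y] = r / p = 2 / 0.18 = 11.11111

11.111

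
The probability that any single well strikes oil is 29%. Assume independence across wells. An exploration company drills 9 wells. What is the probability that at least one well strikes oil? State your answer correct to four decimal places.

0.9542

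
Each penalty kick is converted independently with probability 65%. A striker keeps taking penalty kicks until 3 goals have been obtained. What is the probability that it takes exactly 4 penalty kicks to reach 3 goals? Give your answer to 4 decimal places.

0.2884

Y = trial on which the third success occurs; negative binomial, r=3, p=0.65.
P(Y=4) = C(3,2) · p^3 · (1−p)^1
= 3 · 0.27463 · 0.35 = 0.288356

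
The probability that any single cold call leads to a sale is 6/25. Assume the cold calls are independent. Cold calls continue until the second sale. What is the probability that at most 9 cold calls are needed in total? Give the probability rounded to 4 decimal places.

Finishing within 9 cold calls ⇔ at least 2 successes in the first 9. With X ~ Binomial(9, 0.24), P(Y ≤ 9) = 1 − P(X ≤ 1).
  k=0: C(9,0)·0.24^0·0.76^9 = 0.084591
  k=1: C(9,1)·0.24^1·0.76^8 = 0.240416
1 − 0.325006 = 0.674994

0.6750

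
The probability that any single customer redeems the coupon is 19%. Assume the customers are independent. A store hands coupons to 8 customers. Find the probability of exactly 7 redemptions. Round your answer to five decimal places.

X ~ Binomial(n=8, p=0.19).
P(X=7) = C(8,7) · p^7 · (1−p)^1
= 8 · 8.9387e-06 · 0.81 = 0.0000579

0.00006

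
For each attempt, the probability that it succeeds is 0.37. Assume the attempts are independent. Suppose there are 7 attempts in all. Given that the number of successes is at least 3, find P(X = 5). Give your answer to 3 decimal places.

X ~ Binomial(7, 0.37). Want P(X=5 | X≥3) = P(X=5) / P(X≥3).
P(X=5) = C(7,5)·0.37^5·0.63^2 = 0.05780
P(X≥3) = 1 − 0.03939 − 0.16194 − 0.28532 = 0.51336
Ratio = 0.05780 / 0.51336 = 0.11259

0.113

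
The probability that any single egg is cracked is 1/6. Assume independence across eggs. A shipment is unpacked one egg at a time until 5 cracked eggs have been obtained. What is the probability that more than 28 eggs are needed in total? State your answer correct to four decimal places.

0.4895

Needing more than 28 eggs ⇔ fewer than 5 successes in the first 28. With X ~ Binomial(28, 0.166667), P(Y > 28) = P(X ≤ 4).
  k=0: C(28,0)·0.166667^0·0.833333^28 = 0.006066
  k=1: C(28,1)·0.166667^1·0.833333^27 = 0.033971
  k=2: C(28,2)·0.166667^2·0.833333^26 = 0.091723
  k=3: C(28,3)·0.166667^3·0.833333^25 = 0.158986
  k=4: C(28,4)·0.166667^4·0.833333^24 = 0.198733
P(X ≤ 4) = 0.489479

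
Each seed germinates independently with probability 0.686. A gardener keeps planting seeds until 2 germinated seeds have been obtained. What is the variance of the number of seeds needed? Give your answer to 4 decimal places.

1.3345

Y = total seeds until the second success; negative binomial with r=2, p=0.686.
Var(Y) = r(1−p)/p² = 2·0.314 / 0.686² = 1.334478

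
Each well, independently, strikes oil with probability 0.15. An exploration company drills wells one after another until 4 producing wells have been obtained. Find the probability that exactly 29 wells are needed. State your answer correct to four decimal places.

Y = trial on which the fourth success occurs; negative binomial, r=4, p=0.15.
P(Y=29) = C(28,3) · p^4 · (1−p)^25
= 3276 · 0.00050625 · 0.017198 = 0.028522

0.0285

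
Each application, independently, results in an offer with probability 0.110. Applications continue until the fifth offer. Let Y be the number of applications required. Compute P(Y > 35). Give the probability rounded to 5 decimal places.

0.66010

Needing more than 35 applications ⇔ fewer than 5 successes in the first 35. With X ~ Binomial(35, 0.11), P(Y > 35) = P(X ≤ 4).
  k=0: C(35,0)·0.11^0·0.89^35 = 0.0169297
  k=1: C(35,1)·0.11^1·0.89^34 = 0.0732354
  k=2: C(35,2)·0.11^2·0.89^33 = 0.1538766
  k=3: C(35,3)·0.11^3·0.89^32 = 0.2092030
  k=4: C(35,4)·0.11^4·0.89^31 = 0.2068524
P(X ≤ 4) = 0.6600971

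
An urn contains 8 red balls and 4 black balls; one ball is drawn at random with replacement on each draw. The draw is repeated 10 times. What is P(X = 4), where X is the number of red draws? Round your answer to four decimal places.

0.0569

X ~ Binomial(n=10, p=0.666667).
P(X=4) = C(10,4) · p^4 · (1−p)^6
= 210 · 0.19753 · 0.0013717 = 0.056902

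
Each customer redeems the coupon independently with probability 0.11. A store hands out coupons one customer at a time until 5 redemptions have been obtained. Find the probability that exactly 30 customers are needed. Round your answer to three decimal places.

Y = trial on which the fifth success occurs; negative binomial, r=5, p=0.11.
P(Y=30) = C(29,4) · p^5 · (1−p)^25
= 23751 · 1.6105e-05 · 0.054294 = 0.02077

0.021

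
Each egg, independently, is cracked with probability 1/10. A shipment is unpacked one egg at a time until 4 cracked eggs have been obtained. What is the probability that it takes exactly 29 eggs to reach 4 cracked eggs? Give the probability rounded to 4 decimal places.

Y = trial on which the fourth success occurs; negative binomial, r=4, p=0.10.
P(Y=29) = C(28,3) · p^4 · (1−p)^25
= 3276 · 0.0001 · 0.07179 = 0.023518

0.0235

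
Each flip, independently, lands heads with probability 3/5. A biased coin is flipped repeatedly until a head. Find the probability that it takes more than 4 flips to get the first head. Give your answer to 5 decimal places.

Y = number of flips to the first success; geometric, p = 0.60.
P(Y > 4) = P(first 4 all fail) = (1−p)^4 = 0.0256000

0.02560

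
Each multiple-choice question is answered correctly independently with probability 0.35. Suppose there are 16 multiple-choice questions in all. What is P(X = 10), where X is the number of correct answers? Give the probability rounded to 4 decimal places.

X ~ Binomial(n=16, p=0.35).
P(X=10) = C(16,10) · p^10 · (1−p)^6
= 8008 · 2.7585e-05 · 0.075419 = 0.016660

0.0167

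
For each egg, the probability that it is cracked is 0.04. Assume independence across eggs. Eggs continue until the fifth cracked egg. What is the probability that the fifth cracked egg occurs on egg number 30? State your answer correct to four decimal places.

0.0009

Y = trial on which the fifth success occurs; negative binomial, r=5, p=0.04.
P(Y=30) = C(29,4) · p^5 · (1−p)^25
= 23751 · 1.024e-07 · 0.3604 = 0.000877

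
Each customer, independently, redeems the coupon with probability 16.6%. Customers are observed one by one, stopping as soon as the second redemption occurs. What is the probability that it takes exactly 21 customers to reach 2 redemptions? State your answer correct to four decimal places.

0.0175

Y = trial on which the second success occurs; negative binomial, r=2, p=0.166.
P(Y=21) = C(20,1) · p^2 · (1−p)^19
= 20 · 0.027556 · 0.03178 = 0.017515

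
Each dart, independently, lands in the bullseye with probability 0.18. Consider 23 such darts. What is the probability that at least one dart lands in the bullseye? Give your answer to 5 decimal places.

P(at least one) = 1 − P(none) = 1 − (1 − 0.18)^23
= 1 − 0.0104164 = 0.9895836

0.98958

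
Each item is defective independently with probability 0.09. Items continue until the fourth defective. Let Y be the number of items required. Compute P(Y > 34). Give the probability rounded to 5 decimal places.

Needing more than 34 items ⇔ fewer than 4 successes in the first 34. With X ~ Binomial(34, 0.09), P(Y > 34) = P(X ≤ 3).
  k=0: C(34,0)·0.09^0·0.91^34 = 0.0404956
  k=1: C(34,1)·0.09^1·0.91^33 = 0.1361719
  k=2: C(34,2)·0.09^2·0.91^32 = 0.2222145
  k=3: C(34,3)·0.09^3·0.91^31 = 0.2344241
P(X ≤ 3) = 0.6333060

0.63331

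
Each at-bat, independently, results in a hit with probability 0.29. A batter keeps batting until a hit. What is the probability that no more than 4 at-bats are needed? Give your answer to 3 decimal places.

0.746

Y = number of at-bats to the first success; geometric, p = 0.29.
P(Y ≤ 4) = 1 − (1−p)^4 = 1 − 0.25412 = 0.74588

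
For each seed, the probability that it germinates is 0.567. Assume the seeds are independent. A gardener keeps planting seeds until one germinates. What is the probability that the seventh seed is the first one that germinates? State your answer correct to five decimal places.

0.00374

Geometric (trials to first success), p = 0.567.
P(Y = 7) = (1−p)^6 · p = 0.0065906 · 0.567 = 0.0037369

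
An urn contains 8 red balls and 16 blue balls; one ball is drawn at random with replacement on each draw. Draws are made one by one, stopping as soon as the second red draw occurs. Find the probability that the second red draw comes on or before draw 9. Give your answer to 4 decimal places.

Finishing within 9 draws ⇔ at least 2 successes in the first 9. With X ~ Binomial(9, 0.333333), P(Y ≤ 9) = 1 − P(X ≤ 1).
  k=0: C(9,0)·0.333333^0·0.666667^9 = 0.026012
  k=1: C(9,1)·0.333333^1·0.666667^8 = 0.117055
1 − 0.143068 = 0.856932

0.8569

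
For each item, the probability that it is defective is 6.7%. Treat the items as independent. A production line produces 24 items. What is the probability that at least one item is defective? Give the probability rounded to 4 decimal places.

P(at least one) = 1 − P(none) = 1 − (1 − 0.067)^24
= 1 − 0.189304 = 0.810696

0.8107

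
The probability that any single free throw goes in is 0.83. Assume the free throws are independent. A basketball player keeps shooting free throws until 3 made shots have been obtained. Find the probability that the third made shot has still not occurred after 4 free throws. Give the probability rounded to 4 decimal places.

Needing more than 4 free throws ⇔ fewer than 3 successes in the first 4. With X ~ Binomial(4, 0.83), P(Y > 4) = P(X ≤ 2).
  k=0: C(4,0)·0.83^0·0.17^4 = 0.000835
  k=1: C(4,1)·0.83^1·0.17^3 = 0.016311
  k=2: C(4,2)·0.83^2·0.17^2 = 0.119455
P(X ≤ 2) = 0.136602

0.1366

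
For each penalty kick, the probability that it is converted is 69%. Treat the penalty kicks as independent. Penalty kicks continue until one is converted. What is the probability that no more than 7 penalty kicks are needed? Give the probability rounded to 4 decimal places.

0.9997

Y = number of penalty kicks to the first success; geometric, p = 0.69.
P(Y ≤ 7) = 1 − (1−p)^7 = 1 − 0.000275 = 0.999725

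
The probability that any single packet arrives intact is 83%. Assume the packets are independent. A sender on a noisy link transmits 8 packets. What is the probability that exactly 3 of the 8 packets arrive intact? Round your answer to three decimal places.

X ~ Binomial(n=8, p=0.83).
P(X=3) = C(8,3) · p^3 · (1−p)^5
= 56 · 0.57179 · 0.00014199 = 0.00455

0.005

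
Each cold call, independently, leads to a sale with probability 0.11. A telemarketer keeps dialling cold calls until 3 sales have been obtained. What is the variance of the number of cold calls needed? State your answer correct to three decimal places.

Y = total cold calls until the third success; negative binomial with r=3, p=0.11.
Var(Y) = r(1−p)/p² = 3·0.89 / 0.11² = 220.66116

220.661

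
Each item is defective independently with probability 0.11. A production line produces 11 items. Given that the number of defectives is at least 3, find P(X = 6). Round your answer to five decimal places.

0.00408

X ~ Binomial(11, 0.11). Want P(X=6 | X≥3) = P(X=6) / P(X≥3).
P(X=6) = C(11,6)·0.11^6·0.89^5 = 0.0004570
P(X≥3) = 1 − 0.2775173 − 0.3772988 − 0.2331622 = 0.1120217
Ratio = 0.0004570 / 0.1120217 = 0.0040799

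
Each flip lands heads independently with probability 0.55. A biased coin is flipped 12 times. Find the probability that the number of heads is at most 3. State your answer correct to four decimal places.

X ~ Binomial(12, 0.55); P(X ≤ 3) = Σ C(12,k) p^k (1−p)^(12−k) over k:
  k=0: C(12,0)·0.55^0·0.45^12 = 0.000069
  k=1: C(12,1)·0.55^1·0.45^11 = 0.001011
  k=2: C(12,2)·0.55^2·0.45^10 = 0.006798
  k=3: C(12,3)·0.55^3·0.45^9 = 0.027696
Total = 0.035575

0.0356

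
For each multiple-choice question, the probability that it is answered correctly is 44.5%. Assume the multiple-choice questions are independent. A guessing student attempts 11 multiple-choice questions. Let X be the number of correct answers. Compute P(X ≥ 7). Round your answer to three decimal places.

X ~ Binomial(11, 0.445); P(X ≥ 7) = Σ C(11,k) p^k (1−p)^(11−k) over k:
  k=7: C(11,7)·0.445^7·0.555^4 = 0.10819
  k=8: C(11,8)·0.445^8·0.555^3 = 0.04338
  k=9: C(11,9)·0.445^9·0.555^2 = 0.01159
  k=10: C(11,10)·0.445^10·0.555^1 = 0.00186
  k=11: C(11,11)·0.445^11·0.555^0 = 0.00014
Total = 0.16516

0.165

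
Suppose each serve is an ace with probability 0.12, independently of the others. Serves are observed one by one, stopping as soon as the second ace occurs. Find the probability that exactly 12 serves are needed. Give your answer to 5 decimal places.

Y = trial on which the second success occurs; negative binomial, r=2, p=0.12.
P(Y=12) = C(11,1) · p^2 · (1−p)^10
= 11 · 0.0144 · 0.2785 = 0.0441146

0.04411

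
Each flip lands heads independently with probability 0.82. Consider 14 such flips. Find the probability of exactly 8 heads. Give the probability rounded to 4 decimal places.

X ~ Binomial(n=14, p=0.82).
P(X=8) = C(14,8) · p^8 · (1−p)^6
= 3003 · 0.20441 · 3.4012e-05 = 0.020879

0.0209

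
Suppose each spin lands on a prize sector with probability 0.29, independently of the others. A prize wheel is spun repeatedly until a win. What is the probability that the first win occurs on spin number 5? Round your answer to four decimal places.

0.0737

Geometric (trials to first success), p = 0.29.
P(Y = 5) = (1−p)^4 · p = 0.25412 · 0.29 = 0.073694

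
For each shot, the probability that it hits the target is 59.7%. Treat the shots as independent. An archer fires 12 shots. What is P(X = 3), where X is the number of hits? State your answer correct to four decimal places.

0.0131

X ~ Binomial(n=12, p=0.597).
P(X=3) = C(12,3) · p^3 · (1−p)^9
= 220 · 0.21278 · 0.00028038 = 0.013125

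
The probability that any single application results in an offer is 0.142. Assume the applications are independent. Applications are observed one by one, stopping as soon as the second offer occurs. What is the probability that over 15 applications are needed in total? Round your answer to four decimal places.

0.3501

Needing more than 15 applications ⇔ fewer than 2 successes in the first 15. With X ~ Binomial(15, 0.142), P(Y > 15) = P(X ≤ 1).
  k=0: C(15,0)·0.142^0·0.858^15 = 0.100533
  k=1: C(15,1)·0.142^1·0.858^14 = 0.249575
P(X ≤ 1) = 0.350108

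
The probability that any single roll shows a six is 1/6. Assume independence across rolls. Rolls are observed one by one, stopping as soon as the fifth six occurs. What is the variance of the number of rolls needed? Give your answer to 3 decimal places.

150.000

Y = total rolls until the fifth success; negative binomial with r=5, p=0.166667.
Var(Y) = r(1−p)/p² = 5·0.833333 / 0.166667² = 150.00000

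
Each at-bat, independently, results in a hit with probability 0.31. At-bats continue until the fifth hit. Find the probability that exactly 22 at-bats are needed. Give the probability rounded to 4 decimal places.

Y = trial on which the fifth success occurs; negative binomial, r=5, p=0.31.
P(Y=22) = C(21,4) · p^5 · (1−p)^17
= 5985 · 0.0028629 · 0.0018215 = 0.031211

0.0312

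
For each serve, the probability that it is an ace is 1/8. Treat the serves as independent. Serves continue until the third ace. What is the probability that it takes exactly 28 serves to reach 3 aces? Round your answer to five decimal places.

0.02434

Y = trial on which the third success occurs; negative binomial, r=3, p=0.125.
P(Y=28) = C(27,2) · p^3 · (1−p)^25
= 351 · 0.0019531 · 0.035498 = 0.0243354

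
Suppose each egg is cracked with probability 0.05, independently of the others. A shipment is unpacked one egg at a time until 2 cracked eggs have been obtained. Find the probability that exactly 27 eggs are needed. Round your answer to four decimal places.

Y = trial on which the second success occurs; negative binomial, r=2, p=0.05.
P(Y=27) = C(26,1) · p^2 · (1−p)^25
= 26 · 0.0025 · 0.27739 = 0.018030

0.0180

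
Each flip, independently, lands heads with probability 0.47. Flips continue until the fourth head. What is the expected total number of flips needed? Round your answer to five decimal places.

8.51064

Y = total flips until the fourth success; negative binomial with r=4, p=0.47.
E[Y] = r / p = 4 / 0.47 = 8.5106383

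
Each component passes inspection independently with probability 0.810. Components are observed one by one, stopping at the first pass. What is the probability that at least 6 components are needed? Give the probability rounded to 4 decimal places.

Y = number of components to the first success; geometric, p = 0.81.
P(Y > 5) = P(first 5 all fail) = (1−p)^5 = 0.000248

0.0002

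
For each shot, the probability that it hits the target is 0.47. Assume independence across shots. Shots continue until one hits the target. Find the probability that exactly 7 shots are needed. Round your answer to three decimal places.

0.010

Geometric (trials to first success), p = 0.47.
P(Y = 7) = (1−p)^6 · p = 0.022164 · 0.47 = 0.01042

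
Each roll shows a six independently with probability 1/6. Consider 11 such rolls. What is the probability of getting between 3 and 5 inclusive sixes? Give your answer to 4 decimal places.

0.2686

X ~ Binomial(11, 0.166667); P(3 ≤ X ≤ 5) = Σ C(11,k) p^k (1−p)^(11−k) over k:
  k=3: C(11,3)·0.166667^3·0.833333^8 = 0.177656
  k=4: C(11,4)·0.166667^4·0.833333^7 = 0.071062
  k=5: C(11,5)·0.166667^5·0.833333^6 = 0.019897
Total = 0.268616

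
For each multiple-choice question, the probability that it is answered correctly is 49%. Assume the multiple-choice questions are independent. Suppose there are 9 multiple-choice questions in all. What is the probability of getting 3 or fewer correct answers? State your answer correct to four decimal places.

X ~ Binomial(9, 0.49); P(X ≤ 3) = Σ C(9,k) p^k (1−p)^(9−k) over k:
  k=0: C(9,0)·0.49^0·0.51^9 = 0.002334
  k=1: C(9,1)·0.49^1·0.51^8 = 0.020184
  k=2: C(9,2)·0.49^2·0.51^7 = 0.077569
  k=3: C(9,3)·0.49^3·0.51^6 = 0.173896
Total = 0.273982

0.2740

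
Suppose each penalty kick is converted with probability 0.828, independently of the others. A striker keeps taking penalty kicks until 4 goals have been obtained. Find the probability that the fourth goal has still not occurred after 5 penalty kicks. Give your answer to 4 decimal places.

0.2066

Needing more than 5 penalty kicks ⇔ fewer than 4 successes in the first 5. With X ~ Binomial(5, 0.828), P(Y > 5) = P(X ≤ 3).
  k=0: C(5,0)·0.828^0·0.172^5 = 0.000151
  k=1: C(5,1)·0.828^1·0.172^4 = 0.003623
  k=2: C(5,2)·0.828^2·0.172^3 = 0.034886
  k=3: C(5,3)·0.828^3·0.172^2 = 0.167938
P(X ≤ 3) = 0.206597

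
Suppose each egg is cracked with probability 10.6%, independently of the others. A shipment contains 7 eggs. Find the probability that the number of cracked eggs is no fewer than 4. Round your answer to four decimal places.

0.0034

X ~ Binomial(7, 0.106); P(X ≥ 4) = Σ C(7,k) p^k (1−p)^(7−k) over k:
  k=4: C(7,4)·0.106^4·0.894^3 = 0.003157
  k=5: C(7,5)·0.106^5·0.894^2 = 0.000225
  k=6: C(7,6)·0.106^6·0.894^1 = 0.000009
  k=7: C(7,7)·0.106^7·0.894^0 = 0.000000
Total = 0.003391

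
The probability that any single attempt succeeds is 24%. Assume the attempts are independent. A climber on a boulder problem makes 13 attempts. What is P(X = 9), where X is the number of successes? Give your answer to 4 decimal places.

0.0006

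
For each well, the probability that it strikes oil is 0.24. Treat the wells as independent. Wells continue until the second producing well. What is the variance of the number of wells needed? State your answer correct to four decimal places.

Y = total wells until the second success; negative binomial with r=2, p=0.24.
Var(Y) = r(1−p)/p² = 2·0.76 / 0.24² = 26.388889

26.3889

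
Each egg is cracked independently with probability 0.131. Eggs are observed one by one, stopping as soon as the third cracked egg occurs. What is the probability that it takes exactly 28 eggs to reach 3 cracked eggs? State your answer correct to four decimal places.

0.0236

Y = trial on which the third success occurs; negative binomial, r=3, p=0.131.
P(Y=28) = C(27,2) · p^3 · (1−p)^25
= 351 · 0.0022481 · 0.029888 = 0.023584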